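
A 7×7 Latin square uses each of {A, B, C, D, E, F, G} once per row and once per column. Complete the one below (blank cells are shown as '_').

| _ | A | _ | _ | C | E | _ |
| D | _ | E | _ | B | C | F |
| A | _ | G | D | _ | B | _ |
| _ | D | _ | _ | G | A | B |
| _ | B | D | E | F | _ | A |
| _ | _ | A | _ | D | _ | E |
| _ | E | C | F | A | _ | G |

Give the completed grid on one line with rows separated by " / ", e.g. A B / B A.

F A B G C E D / D G E A B C F / A F G D E B C / E D F C G A B / C B D E F G A / G C A B D F E / B E C F A D G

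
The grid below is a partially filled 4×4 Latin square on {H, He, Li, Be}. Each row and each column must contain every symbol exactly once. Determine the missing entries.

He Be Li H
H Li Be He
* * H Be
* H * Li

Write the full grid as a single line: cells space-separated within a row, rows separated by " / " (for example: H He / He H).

He Be Li H / H Li Be He / Li He H Be / Be H He Li

At row 3, column 1: row 3 has {H,Be}; column 1 has {H,He}; that leaves Li.
At row 3, column 2: row 3 has {H,Li,Be}; column 2 has {H,Li,Be}; that leaves He.
At row 4, column 1: row 4 has {H,Li}; column 1 has {H,He,Li}; that leaves Be.
At row 4, column 3: row 4 has {H,Li,Be}; column 3 has {H,Li,Be}; that leaves He.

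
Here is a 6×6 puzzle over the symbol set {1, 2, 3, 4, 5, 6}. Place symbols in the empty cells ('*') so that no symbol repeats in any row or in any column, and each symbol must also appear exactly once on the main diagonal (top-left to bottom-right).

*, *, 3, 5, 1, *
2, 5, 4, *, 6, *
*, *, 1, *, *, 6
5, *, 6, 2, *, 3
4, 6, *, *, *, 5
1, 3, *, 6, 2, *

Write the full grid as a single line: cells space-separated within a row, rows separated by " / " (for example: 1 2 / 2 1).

6 4 3 5 1 2 / 2 5 4 3 6 1 / 3 2 1 4 5 6 / 5 1 6 2 4 3 / 4 6 2 1 3 5 / 1 3 5 6 2 4

Cell (r1,c1): row 1 has {1,3,5}; column 1 has {1,2,4,5}; the diagonal has {1,2,5} → 6.
Cell (r2,c6): row 2 has {2,4,5,6}; column 6 has {3,5,6} → 1.
Cell (r3,c1): row 3 has {1,6}; column 1 has {1,2,4,5,6} → 3.
Cell (r3,c4): row 3 has {1,3,6}; column 4 has {2,5,6} → 4.
Cell (r3,c5): row 3 has {1,3,4,6}; column 5 has {1,2,6} → 5.
Cell (r4,c5): row 4 has {2,3,5,6}; column 5 has {1,2,5,6} → 4.
Cell (r5,c3): row 5 has {4,5,6}; column 3 has {1,3,4,6} → 2.
Cell (r5,c5): row 5 has {2,4,5,6}; column 5 has {1,2,4,5,6}; the diagonal has {1,2,5,6} → 3.
Cell (r6,c3): row 6 has {1,2,3,6}; column 3 has {1,2,3,4,6} → 5.
Cell (r6,c6): row 6 has {1,2,3,5,6}; column 6 has {1,3,5,6}; the diagonal has {1,2,3,5,6} → 4.
Cell (r1,c6): row 1 has {1,3,5,6}; column 6 has {1,3,4,5,6} → 2.
Cell (r2,c4): row 2 has {1,2,4,5,6}; column 4 has {2,4,5,6} → 3.
Cell (r3,c2): row 3 has {1,3,4,5,6}; column 2 has {3,5,6} → 2.
Cell (r4,c2): row 4 has {2,3,4,5,6}; column 2 has {2,3,5,6} → 1.
Cell (r5,c4): row 5 has {2,3,4,5,6}; column 4 has {2,3,4,5,6} → 1.
Cell (r1,c2): row 1 has {1,2,3,5,6}; column 2 has {1,2,3,5,6} → 4.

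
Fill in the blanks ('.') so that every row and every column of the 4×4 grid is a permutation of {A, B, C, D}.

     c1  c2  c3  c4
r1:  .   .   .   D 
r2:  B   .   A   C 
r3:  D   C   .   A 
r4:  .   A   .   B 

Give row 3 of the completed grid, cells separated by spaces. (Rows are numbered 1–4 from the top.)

(r1,c2) = B
(r1,c3) = C
(r2,c2) = D
(r3,c3) = B

D C B A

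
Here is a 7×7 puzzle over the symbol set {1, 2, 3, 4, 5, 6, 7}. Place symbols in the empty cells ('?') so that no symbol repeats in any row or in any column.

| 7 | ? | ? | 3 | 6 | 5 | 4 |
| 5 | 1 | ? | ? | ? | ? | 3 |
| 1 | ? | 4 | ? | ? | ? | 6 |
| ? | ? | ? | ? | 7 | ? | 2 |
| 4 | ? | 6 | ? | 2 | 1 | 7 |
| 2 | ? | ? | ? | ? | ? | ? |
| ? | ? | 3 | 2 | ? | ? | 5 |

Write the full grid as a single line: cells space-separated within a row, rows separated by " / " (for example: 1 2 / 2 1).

7 2 1 3 6 5 4 / 5 1 2 6 4 7 3 / 1 5 4 7 3 2 6 / 3 4 5 1 7 6 2 / 4 3 6 5 2 1 7 / 2 6 7 4 5 3 1 / 6 7 3 2 1 4 5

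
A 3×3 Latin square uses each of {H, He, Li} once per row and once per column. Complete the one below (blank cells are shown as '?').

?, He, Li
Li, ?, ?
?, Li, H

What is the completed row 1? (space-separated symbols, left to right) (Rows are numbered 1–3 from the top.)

(r1,c1): row 1 has {He,Li}; column 1 has {Li}, so it must be H.

H He Li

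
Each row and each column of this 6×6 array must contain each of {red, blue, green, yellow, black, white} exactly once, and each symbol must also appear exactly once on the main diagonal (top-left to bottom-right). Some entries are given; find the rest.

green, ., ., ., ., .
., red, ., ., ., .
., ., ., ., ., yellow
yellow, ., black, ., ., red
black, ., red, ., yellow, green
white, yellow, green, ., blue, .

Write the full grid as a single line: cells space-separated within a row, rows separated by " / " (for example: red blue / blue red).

green black white yellow red blue / blue red yellow green black white / red green blue black white yellow / yellow blue black white green red / black white red blue yellow green / white yellow green red blue black

(r2,c1) = blue
(r3,c1) = red
(r6,c6) = black
(r2,c6) = white
(r6,c4) = red
(r1,c6) = blue
(r2,c3) = yellow
(r1,c3) = white
(r3,c3) = blue
(r4,c4) = white
(r4,c5) = green
(r5,c4) = blue
(r1,c2) = black
(r1,c4) = yellow
(r1,c5) = red
(r2,c5) = black
(r3,c5) = white
(r4,c2) = blue
(r5,c2) = white
(r2,c4) = green
(r3,c2) = green
(r3,c4) = black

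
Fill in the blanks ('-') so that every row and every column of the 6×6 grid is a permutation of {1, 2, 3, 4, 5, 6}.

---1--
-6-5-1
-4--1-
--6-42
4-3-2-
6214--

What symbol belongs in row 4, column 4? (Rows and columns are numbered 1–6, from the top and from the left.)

3

(r2,c5): row 2 has {1,5,6}; column 5 has {1,2,4}, so it must be 3.
(r4,c4): row 4 has {2,4,6}; column 4 has {1,4,5}, so it must be 3.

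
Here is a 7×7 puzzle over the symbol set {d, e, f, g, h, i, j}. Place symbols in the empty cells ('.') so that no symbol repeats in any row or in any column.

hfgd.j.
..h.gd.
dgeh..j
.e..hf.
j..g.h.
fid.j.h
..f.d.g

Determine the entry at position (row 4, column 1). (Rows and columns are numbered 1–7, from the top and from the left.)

(r2,c2) = j
(r3,c6) = i
(r5,c2) = d
(r5,c3) = i
(r6,c4) = e
(r6,c6) = g
(r7,c2) = h
(r7,c6) = e
(r3,c5) = f
(r4,c3) = j
(r4,c4) = i
(r4,c7) = d
(r5,c5) = e
(r5,c7) = f
(r7,c1) = i
(r7,c4) = j
(r1,c5) = i
(r1,c7) = e
(r2,c1) = e
(r2,c4) = f
(r2,c7) = i
(r4,c1) = g

g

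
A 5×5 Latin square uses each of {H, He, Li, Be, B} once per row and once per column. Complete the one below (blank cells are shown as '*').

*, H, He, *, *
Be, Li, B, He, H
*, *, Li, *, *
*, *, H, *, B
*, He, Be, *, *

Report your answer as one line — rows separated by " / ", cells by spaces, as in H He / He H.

Li H He B Be / Be Li B He H / H B Li Be He / He Be H Li B / B He Be H Li

(r4,c2) = Be
(r4,c4) = Li
(r5,c5) = Li
(r1,c5) = Be
(r3,c2) = B
(r3,c5) = He
(r4,c1) = He
(r1,c4) = B
(r3,c1) = H
(r3,c4) = Be
(r5,c1) = B
(r5,c4) = H
(r1,c1) = Li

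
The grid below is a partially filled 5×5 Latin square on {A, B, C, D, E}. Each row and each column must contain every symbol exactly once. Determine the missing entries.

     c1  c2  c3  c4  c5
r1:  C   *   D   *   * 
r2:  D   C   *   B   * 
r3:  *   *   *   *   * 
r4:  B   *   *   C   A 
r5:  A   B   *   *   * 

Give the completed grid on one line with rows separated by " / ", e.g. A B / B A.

row 2 has {B,C,D}; column 5 has {A} — only E is left for (r2,c5).
row 3 is empty so far; column 1 has {A,B,C,D} — only E is left for (r3,c1).
row 4 has {A,B,C}; column 3 has {D} — only E is left for (r4,c3).
row 5 has {A,B}; column 3 has {D,E} — only C is left for (r5,c3).
row 5 has {A,B,C}; column 5 has {A,E} — only D is left for (r5,c5).
row 1 has {C,D}; column 5 has {A,D,E} — only B is left for (r1,c5).
row 2 has {B,C,D,E}; column 3 has {C,D,E} — only A is left for (r2,c3).
row 3 has {E}; column 3 has {A,C,D,E} — only B is left for (r3,c3).
row 3 has {B,E}; column 5 has {A,B,D,E} — only C is left for (r3,c5).
row 4 has {A,B,C,E}; column 2 has {B,C} — only D is left for (r4,c2).
row 5 has {A,B,C,D}; column 4 has {B,C} — only E is left for (r5,c4).
row 1 has {B,C,D}; column 4 has {B,C,E} — only A is left for (r1,c4).
row 3 has {B,C,E}; column 2 has {B,C,D} — only A is left for (r3,c2).
row 3 has {A,B,C,E}; column 4 has {A,B,C,E} — only D is left for (r3,c4).
row 1 has {A,B,C,D}; column 2 has {A,B,C,D} — only E is left for (r1,c2).

C E D A B / D C A B E / E A B D C / B D E C A / A B C E D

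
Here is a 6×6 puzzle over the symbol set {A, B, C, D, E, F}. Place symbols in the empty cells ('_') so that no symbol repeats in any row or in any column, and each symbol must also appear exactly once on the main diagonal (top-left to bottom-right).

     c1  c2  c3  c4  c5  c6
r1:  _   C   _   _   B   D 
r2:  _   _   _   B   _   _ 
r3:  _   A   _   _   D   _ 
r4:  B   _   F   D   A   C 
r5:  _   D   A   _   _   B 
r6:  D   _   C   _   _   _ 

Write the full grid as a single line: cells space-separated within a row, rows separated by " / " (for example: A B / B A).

A C E F B D / C F D B E A / E A B C D F / B E F D A C / F D A E C B / D B C A F E

(r1,c3) = E
(r2,c3) = D
(r3,c3) = B
(r4,c2) = E
(r2,c2) = F
(r6,c2) = B
(r1,c1) = A
(r1,c4) = F
(r6,c6) = E
(r2,c6) = A
(r3,c6) = F
(r5,c5) = C
(r6,c4) = A
(r6,c5) = F
(r2,c5) = E
(r5,c4) = E
(r2,c1) = C
(r3,c1) = E
(r3,c4) = C
(r5,c1) = F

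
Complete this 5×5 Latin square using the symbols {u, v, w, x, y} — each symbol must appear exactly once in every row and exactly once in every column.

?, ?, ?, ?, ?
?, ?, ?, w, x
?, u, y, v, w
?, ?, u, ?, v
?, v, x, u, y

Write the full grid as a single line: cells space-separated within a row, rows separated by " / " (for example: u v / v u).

row 1 is empty so far; column 5 has {v,w,x,y} — only u is left for (r1,c5).
row 2 has {w,x}; column 2 has {u,v} — only y is left for (r2,c2).
row 2 has {w,x,y}; column 3 has {u,x,y} — only v is left for (r2,c3).
row 3 has {u,v,w,y}; column 1 is empty so far — only x is left for (r3,c1).
row 5 has {u,v,x,y}; column 1 has {x} — only w is left for (r5,c1).
row 1 has {u}; column 3 has {u,v,x,y} — only w is left for (r1,c3).
row 2 has {v,w,x,y}; column 1 has {w,x} — only u is left for (r2,c1).
row 4 has {u,v}; column 1 has {u,w,x} — only y is left for (r4,c1).
row 4 has {u,v,y}; column 4 has {u,v,w} — only x is left for (r4,c4).
row 1 has {u,w}; column 1 has {u,w,x,y} — only v is left for (r1,c1).
row 1 has {u,v,w}; column 2 has {u,v,y} — only x is left for (r1,c2).
row 1 has {u,v,w,x}; column 4 has {u,v,w,x} — only y is left for (r1,c4).
row 4 has {u,v,x,y}; column 2 has {u,v,x,y} — only w is left for (r4,c2).

v x w y u / u y v w x / x u y v w / y w u x v / w v x u y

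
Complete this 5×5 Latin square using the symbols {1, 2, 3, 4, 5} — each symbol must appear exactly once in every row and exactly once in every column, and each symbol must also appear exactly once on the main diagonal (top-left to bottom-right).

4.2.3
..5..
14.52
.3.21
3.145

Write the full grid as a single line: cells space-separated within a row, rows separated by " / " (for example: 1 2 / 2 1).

(r1,c4): row 1 has {2,3,4}; column 4 has {2,4,5}, so it must be 1.
(r2,c1): row 2 has {5}; column 1 has {1,3,4}, so it must be 2.
(r2,c2): row 2 has {2,5}; column 2 has {3,4}; the diagonal has {2,4,5}, so it must be 1.
(r2,c4): row 2 has {1,2,5}; column 4 has {1,2,4,5}, so it must be 3.
(r2,c5): row 2 has {1,2,3,5}; column 5 has {1,2,3,5}, so it must be 4.
(r3,c3): row 3 has {1,2,4,5}; column 3 has {1,2,5}; the diagonal has {1,2,4,5}, so it must be 3.
(r4,c1): row 4 has {1,2,3}; column 1 has {1,2,3,4}, so it must be 5.
(r4,c3): row 4 has {1,2,3,5}; column 3 has {1,2,3,5}, so it must be 4.
(r5,c2): row 5 has {1,3,4,5}; column 2 has {1,3,4}, so it must be 2.
(r1,c2): row 1 has {1,2,3,4}; column 2 has {1,2,3,4}, so it must be 5.

4 5 2 1 3 / 2 1 5 3 4 / 1 4 3 5 2 / 5 3 4 2 1 / 3 2 1 4 5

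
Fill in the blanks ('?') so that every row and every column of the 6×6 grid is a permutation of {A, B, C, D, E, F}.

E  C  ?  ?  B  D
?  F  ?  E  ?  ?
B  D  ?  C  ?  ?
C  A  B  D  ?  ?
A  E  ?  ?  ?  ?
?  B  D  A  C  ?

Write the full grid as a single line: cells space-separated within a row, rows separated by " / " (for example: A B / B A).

E C A F B D / D F C E A B / B D E C F A / C A B D E F / A E F B D C / F B D A C E

(r1,c4) = F
(r2,c1) = D
(r2,c5) = A
(r5,c4) = B
(r6,c1) = F
(r6,c6) = E
(r1,c3) = A
(r2,c3) = C
(r2,c6) = B
(r4,c6) = F
(r5,c3) = F
(r5,c5) = D
(r5,c6) = C
(r3,c3) = E
(r3,c5) = F
(r3,c6) = A
(r4,c5) = E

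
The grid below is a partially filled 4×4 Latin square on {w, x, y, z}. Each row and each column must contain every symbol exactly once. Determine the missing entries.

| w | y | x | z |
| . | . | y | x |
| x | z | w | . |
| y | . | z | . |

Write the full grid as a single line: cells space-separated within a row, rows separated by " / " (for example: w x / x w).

w y x z / z w y x / x z w y / y x z w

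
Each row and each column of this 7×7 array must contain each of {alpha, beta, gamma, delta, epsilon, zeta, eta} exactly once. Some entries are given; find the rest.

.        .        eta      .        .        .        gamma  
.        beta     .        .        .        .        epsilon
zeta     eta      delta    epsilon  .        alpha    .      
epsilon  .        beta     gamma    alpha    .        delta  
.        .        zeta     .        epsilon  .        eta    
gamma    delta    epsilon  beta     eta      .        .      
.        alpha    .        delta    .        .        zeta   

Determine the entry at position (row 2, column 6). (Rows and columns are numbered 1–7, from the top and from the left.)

At row 3, column 7: row 3 has {alpha,delta,epsilon,zeta,eta}; column 7 has {gamma,delta,epsilon,zeta,eta}; that leaves beta.
At row 4, column 2: row 4 has {alpha,beta,gamma,delta,epsilon}; column 2 has {alpha,beta,delta,eta}; that leaves zeta.
At row 4, column 6: row 4 has {alpha,beta,gamma,delta,epsilon,zeta}; column 6 has {alpha}; that leaves eta.
At row 5, column 2: row 5 has {epsilon,zeta,eta}; column 2 has {alpha,beta,delta,zeta,eta}; that leaves gamma.
At row 5, column 4: row 5 has {gamma,epsilon,zeta,eta}; column 4 has {beta,gamma,delta,epsilon}; that leaves alpha.
At row 6, column 6: row 6 has {beta,gamma,delta,epsilon,eta}; column 6 has {alpha,eta}; that leaves zeta.
At row 6, column 7: row 6 has {beta,gamma,delta,epsilon,zeta,eta}; column 7 has {beta,gamma,delta,epsilon,zeta,eta}; that leaves alpha.
At row 7, column 3: row 7 has {alpha,delta,zeta}; column 3 has {beta,delta,epsilon,zeta,eta}; that leaves gamma.
At row 7, column 5: row 7 has {alpha,gamma,delta,zeta}; column 5 has {alpha,epsilon,eta}; that leaves beta.
At row 7, column 6: row 7 has {alpha,beta,gamma,delta,zeta}; column 6 has {alpha,zeta,eta}; that leaves epsilon.
At row 1, column 2: row 1 has {gamma,eta}; column 2 has {alpha,beta,gamma,delta,zeta,eta}; that leaves epsilon.
At row 1, column 4: row 1 has {gamma,epsilon,eta}; column 4 has {alpha,beta,gamma,delta,epsilon}; that leaves zeta.
At row 1, column 5: row 1 has {gamma,epsilon,zeta,eta}; column 5 has {alpha,beta,epsilon,eta}; that leaves delta.
At row 1, column 6: row 1 has {gamma,delta,epsilon,zeta,eta}; column 6 has {alpha,epsilon,zeta,eta}; that leaves beta.
At row 2, column 3: row 2 has {beta,epsilon}; column 3 has {beta,gamma,delta,epsilon,zeta,eta}; that leaves alpha.
At row 2, column 4: row 2 has {alpha,beta,epsilon}; column 4 has {alpha,beta,gamma,delta,epsilon,zeta}; that leaves eta.
At row 3, column 5: row 3 has {alpha,beta,delta,epsilon,zeta,eta}; column 5 has {alpha,beta,delta,epsilon,eta}; that leaves gamma.
At row 5, column 6: row 5 has {alpha,gamma,epsilon,zeta,eta}; column 6 has {alpha,beta,epsilon,zeta,eta}; that leaves delta.
At row 7, column 1: row 7 has {alpha,beta,gamma,delta,epsilon,zeta}; column 1 has {gamma,epsilon,zeta}; that leaves eta.
At row 1, column 1: row 1 has {beta,gamma,delta,epsilon,zeta,eta}; column 1 has {gamma,epsilon,zeta,eta}; that leaves alpha.
At row 2, column 1: row 2 has {alpha,beta,epsilon,eta}; column 1 has {alpha,gamma,epsilon,zeta,eta}; that leaves delta.
At row 2, column 5: row 2 has {alpha,beta,delta,epsilon,eta}; column 5 has {alpha,beta,gamma,delta,epsilon,eta}; that leaves zeta.
At row 2, column 6: row 2 has {alpha,beta,delta,epsilon,zeta,eta}; column 6 has {alpha,beta,delta,epsilon,zeta,eta}; that leaves gamma.

gamma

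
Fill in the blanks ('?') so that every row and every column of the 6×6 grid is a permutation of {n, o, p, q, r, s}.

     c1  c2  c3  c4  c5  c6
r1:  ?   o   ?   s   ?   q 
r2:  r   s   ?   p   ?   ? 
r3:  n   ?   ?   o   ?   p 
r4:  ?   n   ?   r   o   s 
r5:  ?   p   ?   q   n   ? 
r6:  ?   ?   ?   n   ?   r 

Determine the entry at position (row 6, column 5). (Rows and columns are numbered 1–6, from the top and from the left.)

p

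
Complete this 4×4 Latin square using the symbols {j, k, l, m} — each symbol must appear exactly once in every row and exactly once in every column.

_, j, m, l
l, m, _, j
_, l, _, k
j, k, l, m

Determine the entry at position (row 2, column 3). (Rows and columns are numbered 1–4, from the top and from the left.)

k

(r1,c1) = k
(r2,c3) = k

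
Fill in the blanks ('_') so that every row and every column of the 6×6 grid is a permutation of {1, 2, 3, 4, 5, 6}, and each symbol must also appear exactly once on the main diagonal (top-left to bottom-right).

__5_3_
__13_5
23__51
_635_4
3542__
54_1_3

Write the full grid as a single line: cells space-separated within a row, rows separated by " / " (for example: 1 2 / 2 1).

4 1 5 6 3 2 / 6 2 1 3 4 5 / 2 3 6 4 5 1 / 1 6 3 5 2 4 / 3 5 4 2 1 6 / 5 4 2 1 6 3

(r2,c2) = 2
(r3,c3) = 6
(r3,c4) = 4
(r4,c1) = 1
(r4,c5) = 2
(r5,c5) = 1
(r5,c6) = 6
(r6,c3) = 2
(r6,c5) = 6
(r1,c1) = 4
(r1,c2) = 1
(r1,c4) = 6
(r1,c6) = 2
(r2,c1) = 6
(r2,c5) = 4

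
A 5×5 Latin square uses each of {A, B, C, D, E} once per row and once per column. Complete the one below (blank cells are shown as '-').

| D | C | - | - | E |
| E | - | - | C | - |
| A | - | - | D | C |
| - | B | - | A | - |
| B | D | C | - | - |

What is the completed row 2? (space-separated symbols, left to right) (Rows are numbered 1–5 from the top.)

E A D C B

(r1,c4) = B
(r2,c2) = A
(r3,c2) = E
(r3,c3) = B
(r4,c1) = C
(r4,c5) = D
(r5,c4) = E
(r5,c5) = A
(r1,c3) = A
(r2,c3) = D
(r2,c5) = B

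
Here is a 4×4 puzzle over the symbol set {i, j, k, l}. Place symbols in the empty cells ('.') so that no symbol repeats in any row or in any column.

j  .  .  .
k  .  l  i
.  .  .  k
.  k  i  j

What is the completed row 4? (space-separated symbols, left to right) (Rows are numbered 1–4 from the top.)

row 1 has {j}; column 3 has {i,l} — only k is left for (r1,c3).
row 1 has {j,k}; column 4 has {i,j,k} — only l is left for (r1,c4).
row 2 has {i,k,l}; column 2 has {k} — only j is left for (r2,c2).
row 3 has {k}; column 3 has {i,k,l} — only j is left for (r3,c3).
row 4 has {i,j,k}; column 1 has {j,k} — only l is left for (r4,c1).

l k i j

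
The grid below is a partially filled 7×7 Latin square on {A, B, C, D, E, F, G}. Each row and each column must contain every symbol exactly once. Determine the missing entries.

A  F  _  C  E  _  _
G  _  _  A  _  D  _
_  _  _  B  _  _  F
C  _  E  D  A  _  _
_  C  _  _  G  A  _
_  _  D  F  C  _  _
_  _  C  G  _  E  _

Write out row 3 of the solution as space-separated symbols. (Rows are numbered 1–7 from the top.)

(r3,c5) = D
(r5,c4) = E
(r3,c1) = E
(r6,c1) = B
(r6,c6) = G
(r1,c6) = B
(r3,c6) = C
(r4,c6) = F
(r1,c3) = G
(r1,c7) = D
(r3,c3) = A
(r5,c7) = B
(r7,c7) = A
(r3,c2) = G

E G A B D C F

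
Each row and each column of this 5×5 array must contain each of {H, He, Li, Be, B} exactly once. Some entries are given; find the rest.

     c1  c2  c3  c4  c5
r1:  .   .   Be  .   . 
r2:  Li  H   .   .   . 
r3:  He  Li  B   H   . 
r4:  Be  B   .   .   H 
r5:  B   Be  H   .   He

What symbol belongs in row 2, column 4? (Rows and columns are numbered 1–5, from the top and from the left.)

Be

(r1,c1) = H
(r1,c2) = He
(r2,c3) = He
(r3,c5) = Be
(r4,c3) = Li
(r4,c4) = He
(r5,c4) = Li
(r1,c4) = B
(r1,c5) = Li
(r2,c4) = Be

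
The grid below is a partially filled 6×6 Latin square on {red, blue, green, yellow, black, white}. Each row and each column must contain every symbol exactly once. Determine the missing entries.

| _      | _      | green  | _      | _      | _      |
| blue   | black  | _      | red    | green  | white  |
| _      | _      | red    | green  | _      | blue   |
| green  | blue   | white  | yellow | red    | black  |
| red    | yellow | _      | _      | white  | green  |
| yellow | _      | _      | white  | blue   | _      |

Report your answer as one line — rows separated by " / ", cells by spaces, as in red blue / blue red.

white red green blue black yellow / blue black yellow red green white / black white red green yellow blue / green blue white yellow red black / red yellow blue black white green / yellow green black white blue red

Cell (r2,c3): row 2 has {red,blue,green,black,white}; column 3 has {red,green,white} → yellow.
Cell (r3,c2): row 3 has {red,blue,green}; column 2 has {blue,yellow,black} → white.
Cell (r6,c3): row 6 has {blue,yellow,white}; column 3 has {red,green,yellow,white} → black.
Cell (r6,c6): row 6 has {blue,yellow,black,white}; column 6 has {blue,green,black,white} → red.
Cell (r1,c2): row 1 has {green}; column 2 has {blue,yellow,black,white} → red.
Cell (r1,c6): row 1 has {red,green}; column 6 has {red,blue,green,black,white} → yellow.
Cell (r3,c1): row 3 has {red,blue,green,white}; column 1 has {red,blue,green,yellow} → black.
Cell (r3,c5): row 3 has {red,blue,green,black,white}; column 5 has {red,blue,green,white} → yellow.
Cell (r5,c3): row 5 has {red,green,yellow,white}; column 3 has {red,green,yellow,black,white} → blue.
Cell (r5,c4): row 5 has {red,blue,green,yellow,white}; column 4 has {red,green,yellow,white} → black.
Cell (r6,c2): row 6 has {red,blue,yellow,black,white}; column 2 has {red,blue,yellow,black,white} → green.
Cell (r1,c1): row 1 has {red,green,yellow}; column 1 has {red,blue,green,yellow,black} → white.
Cell (r1,c4): row 1 has {red,green,yellow,white}; column 4 has {red,green,yellow,black,white} → blue.
Cell (r1,c5): row 1 has {red,blue,green,yellow,white}; column 5 has {red,blue,green,yellow,white} → black.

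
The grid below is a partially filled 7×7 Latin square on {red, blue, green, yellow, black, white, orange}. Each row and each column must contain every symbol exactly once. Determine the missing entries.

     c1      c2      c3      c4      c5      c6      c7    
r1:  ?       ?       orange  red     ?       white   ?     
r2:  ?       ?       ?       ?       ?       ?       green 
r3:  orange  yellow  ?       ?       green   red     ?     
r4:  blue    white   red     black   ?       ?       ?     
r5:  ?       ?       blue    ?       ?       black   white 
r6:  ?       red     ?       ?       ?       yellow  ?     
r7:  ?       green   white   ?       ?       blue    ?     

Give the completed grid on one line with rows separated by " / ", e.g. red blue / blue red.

green blue orange red black white yellow / red black yellow blue white orange green / orange yellow black white green red blue / blue white red black yellow green orange / yellow orange blue green red black white / white red green orange blue yellow black / black green white yellow orange blue red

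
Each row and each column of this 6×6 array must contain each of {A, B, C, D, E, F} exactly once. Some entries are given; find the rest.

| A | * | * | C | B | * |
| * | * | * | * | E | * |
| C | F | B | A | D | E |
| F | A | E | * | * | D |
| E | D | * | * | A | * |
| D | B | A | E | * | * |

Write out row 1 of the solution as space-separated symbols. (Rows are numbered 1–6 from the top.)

A E D C B F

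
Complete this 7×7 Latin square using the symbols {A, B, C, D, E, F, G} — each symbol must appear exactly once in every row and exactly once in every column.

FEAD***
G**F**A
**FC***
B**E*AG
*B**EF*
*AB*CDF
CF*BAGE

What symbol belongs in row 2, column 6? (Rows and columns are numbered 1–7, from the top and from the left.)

B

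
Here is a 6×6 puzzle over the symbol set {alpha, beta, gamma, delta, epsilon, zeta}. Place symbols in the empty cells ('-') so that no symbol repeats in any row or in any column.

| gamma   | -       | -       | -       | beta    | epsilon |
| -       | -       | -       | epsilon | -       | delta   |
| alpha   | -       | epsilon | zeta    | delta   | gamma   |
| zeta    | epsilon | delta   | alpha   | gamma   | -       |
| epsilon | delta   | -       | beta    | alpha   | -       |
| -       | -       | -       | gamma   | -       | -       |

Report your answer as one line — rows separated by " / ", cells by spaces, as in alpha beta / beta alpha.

gamma alpha zeta delta beta epsilon / beta gamma alpha epsilon zeta delta / alpha beta epsilon zeta delta gamma / zeta epsilon delta alpha gamma beta / epsilon delta gamma beta alpha zeta / delta zeta beta gamma epsilon alpha

(r1,c4) = delta
(r2,c1) = beta
(r2,c5) = zeta
(r3,c2) = beta
(r4,c6) = beta
(r5,c6) = zeta
(r6,c1) = delta
(r6,c5) = epsilon
(r6,c6) = alpha
(r5,c3) = gamma
(r6,c2) = zeta
(r6,c3) = beta
(r1,c2) = alpha
(r1,c3) = zeta
(r2,c2) = gamma
(r2,c3) = alpha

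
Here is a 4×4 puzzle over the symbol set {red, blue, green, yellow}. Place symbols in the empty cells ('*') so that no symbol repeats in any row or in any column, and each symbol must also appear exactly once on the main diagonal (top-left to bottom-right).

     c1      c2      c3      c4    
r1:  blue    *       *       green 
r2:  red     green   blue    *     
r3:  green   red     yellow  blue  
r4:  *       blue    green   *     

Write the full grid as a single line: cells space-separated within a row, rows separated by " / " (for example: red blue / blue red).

(r1,c2): row 1 has {blue,green}; column 2 has {red,blue,green}, so it must be yellow.
(r1,c3): row 1 has {blue,green,yellow}; column 3 has {blue,green,yellow}, so it must be red.
(r2,c4): row 2 has {red,blue,green}; column 4 has {blue,green}, so it must be yellow.
(r4,c1): row 4 has {blue,green}; column 1 has {red,blue,green}, so it must be yellow.
(r4,c4): row 4 has {blue,green,yellow}; column 4 has {blue,green,yellow}; the diagonal has {blue,green,yellow}, so it must be red.

blue yellow red green / red green blue yellow / green red yellow blue / yellow blue green red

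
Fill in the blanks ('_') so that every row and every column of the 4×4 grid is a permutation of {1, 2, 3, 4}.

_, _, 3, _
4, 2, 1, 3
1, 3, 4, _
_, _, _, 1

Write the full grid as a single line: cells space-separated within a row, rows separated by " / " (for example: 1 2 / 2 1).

2 1 3 4 / 4 2 1 3 / 1 3 4 2 / 3 4 2 1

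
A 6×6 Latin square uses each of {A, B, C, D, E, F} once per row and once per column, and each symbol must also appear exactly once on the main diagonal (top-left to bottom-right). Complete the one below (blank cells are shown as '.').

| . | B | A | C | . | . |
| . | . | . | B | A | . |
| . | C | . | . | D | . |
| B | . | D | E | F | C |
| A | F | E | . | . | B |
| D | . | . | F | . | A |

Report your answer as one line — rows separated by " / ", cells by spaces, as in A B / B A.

(r1,c1): row 1 has {A,B,C}; column 1 has {A,B,D}; the diagonal has {A,E}, so it must be F.
(r1,c5): row 1 has {A,B,C,F}; column 5 has {A,D,F}, so it must be E.
(r1,c6): row 1 has {A,B,C,E,F}; column 6 has {A,B,C}, so it must be D.
(r2,c2): row 2 has {A,B}; column 2 has {B,C,F}; the diagonal has {A,E,F}, so it must be D.
(r3,c1): row 3 has {C,D}; column 1 has {A,B,D,F}, so it must be E.
(r3,c3): row 3 has {C,D,E}; column 3 has {A,D,E}; the diagonal has {A,D,E,F}, so it must be B.
(r3,c4): row 3 has {B,C,D,E}; column 4 has {B,C,E,F}, so it must be A.
(r3,c6): row 3 has {A,B,C,D,E}; column 6 has {A,B,C,D}, so it must be F.
(r4,c2): row 4 has {B,C,D,E,F}; column 2 has {B,C,D,F}, so it must be A.
(r5,c4): row 5 has {A,B,E,F}; column 4 has {A,B,C,E,F}, so it must be D.
(r5,c5): row 5 has {A,B,D,E,F}; column 5 has {A,D,E,F}; the diagonal has {A,B,D,E,F}, so it must be C.
(r6,c2): row 6 has {A,D,F}; column 2 has {A,B,C,D,F}, so it must be E.
(r6,c3): row 6 has {A,D,E,F}; column 3 has {A,B,D,E}, so it must be C.
(r6,c5): row 6 has {A,C,D,E,F}; column 5 has {A,C,D,E,F}, so it must be B.
(r2,c1): row 2 has {A,B,D}; column 1 has {A,B,D,E,F}, so it must be C.
(r2,c3): row 2 has {A,B,C,D}; column 3 has {A,B,C,D,E}, so it must be F.
(r2,c6): row 2 has {A,B,C,D,F}; column 6 has {A,B,C,D,F}, so it must be E.

F B A C E D / C D F B A E / E C B A D F / B A D E F C / A F E D C B / D E C F B A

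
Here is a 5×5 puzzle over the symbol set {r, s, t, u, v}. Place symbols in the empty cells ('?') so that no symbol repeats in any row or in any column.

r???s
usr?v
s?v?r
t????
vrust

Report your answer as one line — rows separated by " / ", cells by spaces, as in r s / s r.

(r1,c3) = t
(r2,c4) = t
(r3,c4) = u
(r4,c3) = s
(r4,c5) = u
(r1,c4) = v
(r3,c2) = t
(r4,c2) = v
(r4,c4) = r
(r1,c2) = u

r u t v s / u s r t v / s t v u r / t v s r u / v r u s t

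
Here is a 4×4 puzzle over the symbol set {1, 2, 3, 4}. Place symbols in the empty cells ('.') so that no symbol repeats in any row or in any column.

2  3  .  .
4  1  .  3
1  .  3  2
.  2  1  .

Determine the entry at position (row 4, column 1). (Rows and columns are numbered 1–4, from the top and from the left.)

At row 1, column 3: row 1 has {2,3}; column 3 has {1,3}; that leaves 4.
At row 1, column 4: row 1 has {2,3,4}; column 4 has {2,3}; that leaves 1.
At row 2, column 3: row 2 has {1,3,4}; column 3 has {1,3,4}; that leaves 2.
At row 3, column 2: row 3 has {1,2,3}; column 2 has {1,2,3}; that leaves 4.
At row 4, column 1: row 4 has {1,2}; column 1 has {1,2,4}; that leaves 3.

3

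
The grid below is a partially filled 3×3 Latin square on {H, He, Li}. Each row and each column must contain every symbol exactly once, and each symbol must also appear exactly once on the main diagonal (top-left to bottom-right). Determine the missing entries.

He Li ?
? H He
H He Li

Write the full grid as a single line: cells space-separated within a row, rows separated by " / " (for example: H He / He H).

(r1,c3) = H
(r2,c1) = Li

He Li H / Li H He / H He Li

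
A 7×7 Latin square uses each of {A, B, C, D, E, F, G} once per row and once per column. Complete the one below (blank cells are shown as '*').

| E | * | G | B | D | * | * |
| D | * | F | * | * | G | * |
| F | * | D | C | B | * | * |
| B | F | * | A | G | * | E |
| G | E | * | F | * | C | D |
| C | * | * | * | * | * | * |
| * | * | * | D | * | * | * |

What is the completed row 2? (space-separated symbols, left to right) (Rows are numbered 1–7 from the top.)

D B F E C G A

Cell (r2,c4): row 2 has {D,F,G}; column 4 has {A,B,C,D,F} → E.
Cell (r4,c3): row 4 has {A,B,E,F,G}; column 3 has {D,F,G} → C.
Cell (r4,c6): row 4 has {A,B,C,E,F,G}; column 6 has {C,G} → D.
Cell (r5,c5): row 5 has {C,D,E,F,G}; column 5 has {B,D,G} → A.
Cell (r6,c4): row 6 has {C}; column 4 has {A,B,C,D,E,F} → G.
Cell (r7,c1): row 7 has {D}; column 1 has {B,C,D,E,F,G} → A.
Cell (r2,c5): row 2 has {D,E,F,G}; column 5 has {A,B,D,G} → C.
Cell (r5,c3): row 5 has {A,C,D,E,F,G}; column 3 has {C,D,F,G} → B.
Cell (r7,c3): row 7 has {A,D}; column 3 has {B,C,D,F,G} → E.
Cell (r7,c5): row 7 has {A,D,E}; column 5 has {A,B,C,D,G} → F.
Cell (r7,c6): row 7 has {A,D,E,F}; column 6 has {C,D,G} → B.
Cell (r6,c3): row 6 has {C,G}; column 3 has {B,C,D,E,F,G} → A.
Cell (r6,c5): row 6 has {A,C,G}; column 5 has {A,B,C,D,F,G} → E.
Cell (r6,c6): row 6 has {A,C,E,G}; column 6 has {B,C,D,G} → F.
Cell (r6,c7): row 6 has {A,C,E,F,G}; column 7 has {D,E} → B.
Cell (r1,c6): row 1 has {B,D,E,G}; column 6 has {B,C,D,F,G} → A.
Cell (r2,c7): row 2 has {C,D,E,F,G}; column 7 has {B,D,E} → A.
Cell (r3,c6): row 3 has {B,C,D,F}; column 6 has {A,B,C,D,F,G} → E.
Cell (r3,c7): row 3 has {B,C,D,E,F}; column 7 has {A,B,D,E} → G.
Cell (r6,c2): row 6 has {A,B,C,E,F,G}; column 2 has {E,F} → D.
Cell (r7,c7): row 7 has {A,B,D,E,F}; column 7 has {A,B,D,E,G} → C.
Cell (r1,c2): row 1 has {A,B,D,E,G}; column 2 has {D,E,F} → C.
Cell (r1,c7): row 1 has {A,B,C,D,E,G}; column 7 has {A,B,C,D,E,G} → F.
Cell (r2,c2): row 2 has {A,C,D,E,F,G}; column 2 has {C,D,E,F} → B.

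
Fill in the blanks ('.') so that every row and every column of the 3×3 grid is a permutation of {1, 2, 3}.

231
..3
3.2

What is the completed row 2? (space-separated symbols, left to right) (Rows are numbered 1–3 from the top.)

1 2 3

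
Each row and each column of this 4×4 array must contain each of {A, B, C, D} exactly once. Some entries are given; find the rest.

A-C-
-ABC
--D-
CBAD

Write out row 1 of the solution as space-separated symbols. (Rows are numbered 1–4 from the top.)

At row 1, column 2: row 1 has {A,C}; column 2 has {A,B}; that leaves D.
At row 1, column 4: row 1 has {A,C,D}; column 4 has {C,D}; that leaves B.

A D C B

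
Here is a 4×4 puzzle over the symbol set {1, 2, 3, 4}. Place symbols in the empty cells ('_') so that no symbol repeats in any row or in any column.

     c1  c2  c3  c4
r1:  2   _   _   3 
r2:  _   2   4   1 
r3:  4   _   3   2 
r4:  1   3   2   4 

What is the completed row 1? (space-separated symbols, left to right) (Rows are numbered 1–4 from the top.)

(r1,c3) = 1
(r2,c1) = 3
(r3,c2) = 1
(r1,c2) = 4

2 4 1 3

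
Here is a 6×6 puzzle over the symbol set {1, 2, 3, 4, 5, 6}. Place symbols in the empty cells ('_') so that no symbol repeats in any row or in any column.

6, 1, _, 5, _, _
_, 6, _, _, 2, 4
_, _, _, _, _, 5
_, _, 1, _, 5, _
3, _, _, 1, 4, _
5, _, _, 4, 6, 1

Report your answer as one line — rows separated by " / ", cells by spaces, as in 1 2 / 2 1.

6 1 4 5 3 2 / 1 6 5 3 2 4 / 4 3 6 2 1 5 / 2 4 1 6 5 3 / 3 5 2 1 4 6 / 5 2 3 4 6 1

(r1,c5): row 1 has {1,5,6}; column 5 has {2,4,5,6}, so it must be 3.
(r1,c6): row 1 has {1,3,5,6}; column 6 has {1,4,5}, so it must be 2.
(r2,c1): row 2 has {2,4,6}; column 1 has {3,5,6}, so it must be 1.
(r2,c4): row 2 has {1,2,4,6}; column 4 has {1,4,5}, so it must be 3.
(r3,c5): row 3 has {5}; column 5 has {2,3,4,5,6}, so it must be 1.
(r5,c6): row 5 has {1,3,4}; column 6 has {1,2,4,5}, so it must be 6.
(r1,c3): row 1 has {1,2,3,5,6}; column 3 has {1}, so it must be 4.
(r2,c3): row 2 has {1,2,3,4,6}; column 3 has {1,4}, so it must be 5.
(r4,c6): row 4 has {1,5}; column 6 has {1,2,4,5,6}, so it must be 3.
(r5,c3): row 5 has {1,3,4,6}; column 3 has {1,4,5}, so it must be 2.
(r6,c3): row 6 has {1,4,5,6}; column 3 has {1,2,4,5}, so it must be 3.
(r3,c3): row 3 has {1,5}; column 3 has {1,2,3,4,5}, so it must be 6.
(r3,c4): row 3 has {1,5,6}; column 4 has {1,3,4,5}, so it must be 2.
(r4,c4): row 4 has {1,3,5}; column 4 has {1,2,3,4,5}, so it must be 6.
(r5,c2): row 5 has {1,2,3,4,6}; column 2 has {1,6}, so it must be 5.
(r6,c2): row 6 has {1,3,4,5,6}; column 2 has {1,5,6}, so it must be 2.
(r3,c1): row 3 has {1,2,5,6}; column 1 has {1,3,5,6}, so it must be 4.
(r3,c2): row 3 has {1,2,4,5,6}; column 2 has {1,2,5,6}, so it must be 3.
(r4,c1): row 4 has {1,3,5,6}; column 1 has {1,3,4,5,6}, so it must be 2.
(r4,c2): row 4 has {1,2,3,5,6}; column 2 has {1,2,3,5,6}, so it must be 4.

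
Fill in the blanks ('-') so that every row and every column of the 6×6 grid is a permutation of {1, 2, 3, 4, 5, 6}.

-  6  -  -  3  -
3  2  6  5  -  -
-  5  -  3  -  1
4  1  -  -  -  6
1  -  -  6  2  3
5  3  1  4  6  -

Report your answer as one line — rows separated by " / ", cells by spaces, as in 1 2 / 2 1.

2 6 4 1 3 5 / 3 2 6 5 1 4 / 6 5 2 3 4 1 / 4 1 3 2 5 6 / 1 4 5 6 2 3 / 5 3 1 4 6 2

At row 1, column 1: row 1 has {3,6}; column 1 has {1,3,4,5}; that leaves 2.
At row 1, column 4: row 1 has {2,3,6}; column 4 has {3,4,5,6}; that leaves 1.
At row 2, column 6: row 2 has {2,3,5,6}; column 6 has {1,3,6}; that leaves 4.
At row 3, column 1: row 3 has {1,3,5}; column 1 has {1,2,3,4,5}; that leaves 6.
At row 3, column 5: row 3 has {1,3,5,6}; column 5 has {2,3,6}; that leaves 4.
At row 4, column 4: row 4 has {1,4,6}; column 4 has {1,3,4,5,6}; that leaves 2.
At row 4, column 5: row 4 has {1,2,4,6}; column 5 has {2,3,4,6}; that leaves 5.
At row 5, column 2: row 5 has {1,2,3,6}; column 2 has {1,2,3,5,6}; that leaves 4.
At row 5, column 3: row 5 has {1,2,3,4,6}; column 3 has {1,6}; that leaves 5.
At row 6, column 6: row 6 has {1,3,4,5,6}; column 6 has {1,3,4,6}; that leaves 2.
At row 1, column 3: row 1 has {1,2,3,6}; column 3 has {1,5,6}; that leaves 4.
At row 1, column 6: row 1 has {1,2,3,4,6}; column 6 has {1,2,3,4,6}; that leaves 5.
At row 2, column 5: row 2 has {2,3,4,5,6}; column 5 has {2,3,4,5,6}; that leaves 1.
At row 3, column 3: row 3 has {1,3,4,5,6}; column 3 has {1,4,5,6}; that leaves 2.
At row 4, column 3: row 4 has {1,2,4,5,6}; column 3 has {1,2,4,5,6}; that leaves 3.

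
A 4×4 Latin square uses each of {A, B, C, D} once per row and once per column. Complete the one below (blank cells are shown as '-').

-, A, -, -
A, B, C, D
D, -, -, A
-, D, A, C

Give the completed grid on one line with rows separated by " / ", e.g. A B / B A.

C A D B / A B C D / D C B A / B D A C

(r1,c4): row 1 has {A}; column 4 has {A,C,D}, so it must be B.
(r3,c2): row 3 has {A,D}; column 2 has {A,B,D}, so it must be C.
(r3,c3): row 3 has {A,C,D}; column 3 has {A,C}, so it must be B.
(r4,c1): row 4 has {A,C,D}; column 1 has {A,D}, so it must be B.
(r1,c1): row 1 has {A,B}; column 1 has {A,B,D}, so it must be C.
(r1,c3): row 1 has {A,B,C}; column 3 has {A,B,C}, so it must be D.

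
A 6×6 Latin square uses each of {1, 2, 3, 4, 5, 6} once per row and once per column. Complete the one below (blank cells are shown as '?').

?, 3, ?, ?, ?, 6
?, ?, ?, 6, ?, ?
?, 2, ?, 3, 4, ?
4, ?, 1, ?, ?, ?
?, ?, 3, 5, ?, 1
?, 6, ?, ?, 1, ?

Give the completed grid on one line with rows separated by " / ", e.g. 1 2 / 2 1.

(r3,c6): row 3 has {2,3,4}; column 6 has {1,6}, so it must be 5.
(r4,c2): row 4 has {1,4}; column 2 has {2,3,6}, so it must be 5.
(r4,c4): row 4 has {1,4,5}; column 4 has {3,5,6}, so it must be 2.
(r4,c6): row 4 has {1,2,4,5}; column 6 has {1,5,6}, so it must be 3.
(r5,c2): row 5 has {1,3,5}; column 2 has {2,3,5,6}, so it must be 4.
(r6,c4): row 6 has {1,6}; column 4 has {2,3,5,6}, so it must be 4.
(r6,c6): row 6 has {1,4,6}; column 6 has {1,3,5,6}, so it must be 2.
(r1,c4): row 1 has {3,6}; column 4 has {2,3,4,5,6}, so it must be 1.
(r2,c2): row 2 has {6}; column 2 has {2,3,4,5,6}, so it must be 1.
(r2,c6): row 2 has {1,6}; column 6 has {1,2,3,5,6}, so it must be 4.
(r3,c3): row 3 has {2,3,4,5}; column 3 has {1,3}, so it must be 6.
(r4,c5): row 4 has {1,2,3,4,5}; column 5 has {1,4}, so it must be 6.
(r5,c5): row 5 has {1,3,4,5}; column 5 has {1,4,6}, so it must be 2.
(r6,c3): row 6 has {1,2,4,6}; column 3 has {1,3,6}, so it must be 5.
(r1,c5): row 1 has {1,3,6}; column 5 has {1,2,4,6}, so it must be 5.
(r2,c3): row 2 has {1,4,6}; column 3 has {1,3,5,6}, so it must be 2.
(r2,c5): row 2 has {1,2,4,6}; column 5 has {1,2,4,5,6}, so it must be 3.
(r3,c1): row 3 has {2,3,4,5,6}; column 1 has {4}, so it must be 1.
(r5,c1): row 5 has {1,2,3,4,5}; column 1 has {1,4}, so it must be 6.
(r6,c1): row 6 has {1,2,4,5,6}; column 1 has {1,4,6}, so it must be 3.
(r1,c1): row 1 has {1,3,5,6}; column 1 has {1,3,4,6}, so it must be 2.
(r1,c3): row 1 has {1,2,3,5,6}; column 3 has {1,2,3,5,6}, so it must be 4.
(r2,c1): row 2 has {1,2,3,4,6}; column 1 has {1,2,3,4,6}, so it must be 5.

2 3 4 1 5 6 / 5 1 2 6 3 4 / 1 2 6 3 4 5 / 4 5 1 2 6 3 / 6 4 3 5 2 1 / 3 6 5 4 1 2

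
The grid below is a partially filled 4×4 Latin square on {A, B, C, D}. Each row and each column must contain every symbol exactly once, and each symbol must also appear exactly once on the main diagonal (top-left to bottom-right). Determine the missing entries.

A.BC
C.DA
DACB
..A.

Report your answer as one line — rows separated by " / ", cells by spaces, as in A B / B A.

A D B C / C B D A / D A C B / B C A D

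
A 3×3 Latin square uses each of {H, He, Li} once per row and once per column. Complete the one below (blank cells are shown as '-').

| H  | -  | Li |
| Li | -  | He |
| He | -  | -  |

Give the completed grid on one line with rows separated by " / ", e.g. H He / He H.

H He Li / Li H He / He Li H

Cell (r1,c2): row 1 has {H,Li}; column 2 is empty so far → He.
Cell (r2,c2): row 2 has {He,Li}; column 2 has {He} → H.
Cell (r3,c2): row 3 has {He}; column 2 has {H,He} → Li.
Cell (r3,c3): row 3 has {He,Li}; column 3 has {He,Li} → H.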